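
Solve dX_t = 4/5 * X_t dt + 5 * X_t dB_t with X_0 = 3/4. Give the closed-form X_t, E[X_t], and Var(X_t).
X_t = 3/4 * exp((-117/10) t + (5) B_t); E[X_t] = 3*exp(4*t/5)/4; Var(X_t) = 9*(exp(25*t) - 1)*exp(8*t/5)/16

For GBM dX = mu X dt + sigma X dB with X_0 = x_0, apply Itô to Y = log X: dY = (mu - sigma^2/2) dt + sigma dB, so Y_t = log(x_0) + (mu - sigma^2/2) t + sigma B_t and hence X_t = x_0 * exp((mu - sigma^2/2) t + sigma B_t).
With mu = 4/5, sigma = 5, x_0 = 3/4, this gives:
  X_t = 3/4 * exp((-117/10) * t + (5) * B_t).
Since sigma*B_t ~ Normal(0, sigma^2 t), E[exp(sigma*B_t)] = exp(sigma^2 t / 2); so E[X_t] = x_0 * exp((mu - sigma^2/2) t) * exp(sigma^2 t / 2) = x_0 * exp(mu t) = 3*exp(4*t/5)/4.
Var(X_t) = E[X_t^2] - (E[X_t])^2 = x_0^2 * exp(2 mu t) * (exp(sigma^2 t) - 1) = 9*(exp(25*t) - 1)*exp(8*t/5)/16.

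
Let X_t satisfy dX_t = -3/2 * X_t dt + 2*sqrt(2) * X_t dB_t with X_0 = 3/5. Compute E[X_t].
E[X_t] = 3*exp(-3*t/2)/5

For GBM dX = mu X dt + sigma X dB with X_0 = x_0, apply Itô to Y = log X: dY = (mu - sigma^2/2) dt + sigma dB, so Y_t = log(x_0) + (mu - sigma^2/2) t + sigma B_t and hence X_t = x_0 * exp((mu - sigma^2/2) t + sigma B_t).
With mu = -3/2, sigma = 2*sqrt(2), x_0 = 3/5, this gives:
  X_t = 3/5 * exp((-11/2) * t + (2*sqrt(2)) * B_t).
Since sigma*B_t ~ Normal(0, sigma^2 t), E[exp(sigma*B_t)] = exp(sigma^2 t / 2); so E[X_t] = x_0 * exp((mu - sigma^2/2) t) * exp(sigma^2 t / 2) = x_0 * exp(mu t) = 3*exp(-3*t/2)/5.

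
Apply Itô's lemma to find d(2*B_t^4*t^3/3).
d(2*B_t^4*t^3/3) = (2*B_t^2*t^2*(B_t^2 + 2*t)) dt + (8*B_t^3*t^3/3) dB_t

Itô's formula for f(t, x): d f(t, B_t) = (f_t + (1/2) f_xx) dt + f_x dB_t. Compute partials of f(t, x) = 2*t^3*x^4/3:
  f_t(t,x)  = 2*t^2*x^4
  f_x(t,x)  = 8*t^3*x^3/3
  f_xx(t,x) = 8*t^3*x^2
Assemble drift = f_t + (1/2) f_xx = 2*t^2*x^2*(2*t + x^2) and diffusion = f_x = 8*t^3*x^3/3. Substituting x = B_t:
  d(2*B_t^4*t^3/3) = (2*B_t^2*t^2*(B_t^2 + 2*t)) dt + (8*B_t^3*t^3/3) dB_t.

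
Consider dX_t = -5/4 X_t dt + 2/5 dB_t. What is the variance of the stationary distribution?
lim Var(X_t) = 8/125

The OU SDE dX = -theta X dt + sigma dB admits the integrating factor exp(theta t): d(exp(theta t) X_t) = sigma exp(theta t) dB_t. Integrating from 0 to t gives X_t = x_0 * exp(-theta t) + sigma * int_0^t exp(-theta (t-s)) dB_s for any initial x_0. The Itô integral has variance (by the Itô isometry) sigma^2 * int_0^t exp(-2 theta (t - s)) ds = sigma^2 * (1 - exp(-2 theta t)) / (2 theta), independent of x_0.
With theta = 5/4, sigma = 2/5:
  Var(X_t) = (2/5)^2 * (1 - exp(-2*5/4 t)) / (2 * 5/4) = 8/125 - 8*exp(-5*t/2)/125.
As t -> infinity, exp(-2*5/4 t) -> 0, so the stationary variance is sigma^2 / (2 theta) = 8/125.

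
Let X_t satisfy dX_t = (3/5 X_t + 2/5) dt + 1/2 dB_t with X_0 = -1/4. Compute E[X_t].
E[X_t] = 5*exp(3*t/5)/12 - 2/3

Taking expectations and using E[dB_t] = 0, the mean m(t) = E[X_t] satisfies the ODE m'(t) = a m(t) + b with m(0) = x_0. With a = 3/5, b = 2/5, x_0 = -1/4, the solution is
  m(t) = x_0 * exp(a t) + (b/a) * (exp(a t) - 1)
       = (-1/4) * exp((3/5) t) + ((2/5)/(3/5)) * (exp((3/5) t) - 1)
       = 5*exp(3*t/5)/12 - 2/3.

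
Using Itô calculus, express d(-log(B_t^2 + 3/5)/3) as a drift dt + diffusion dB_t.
d(-log(B_t^2 + 3/5)/3) = (5*(5*B_t^2 - 3)/(3*(5*B_t^2 + 3)^2)) dt + (-10*B_t/(15*B_t^2 + 9)) dB_t

Itô's formula for f(B_t) gives d f(B_t) = f'(B_t) dB_t + (1/2) f''(B_t) dt. Compute derivatives of f(x) = -log(x^2 + 3/5)/3:
  f'(x)  = -10*x/(15*x^2 + 9)
  f''(x) = 10*(5*x^2 - 3)/(3*(5*x^2 + 3)^2)
Substitute x = B_t and multiply the f'' term by 1/2:
  drift     = (1/2) * (10*(5*x^2 - 3)/(3*(5*x^2 + 3)^2)) evaluated at B_t = 5*(5*B_t^2 - 3)/(3*(5*B_t^2 + 3)^2)
  diffusion = (-10*x/(15*x^2 + 9)) evaluated at B_t = -10*B_t/(15*B_t^2 + 9)
Therefore d(-log(B_t^2 + 3/5)/3) = (5*(5*B_t^2 - 3)/(3*(5*B_t^2 + 3)^2)) dt + (-10*B_t/(15*B_t^2 + 9)) dB_t.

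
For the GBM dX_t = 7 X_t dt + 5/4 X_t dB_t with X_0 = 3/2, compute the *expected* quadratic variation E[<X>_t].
E[<X>_t] = 75*exp(249*t/16)/332 - 75/332

<X>_t = int_0^t ((5/4) * X_s)^2 ds. Taking expectation inside the integral: E[<X>_t] = (5/4)^2 * int_0^t E[X_s^2] ds. For GBM, E[X_s^2] = x_0^2 * exp((2 mu + sigma^2) s). Integrating:
  E[<X>_t] = (5/4)^2 * (3/2)^2 * (exp((2*7 + (5/4)^2) t) - 1) / (2*7 + (5/4)^2)
           = (5/4)^2 * (3/2)^2 * (exp((249/16) t) - 1) / (249/16) = 75*exp(249*t/16)/332 - 75/332.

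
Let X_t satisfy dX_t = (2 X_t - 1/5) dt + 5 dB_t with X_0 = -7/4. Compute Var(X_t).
Var(X_t) = 25*exp(4*t)/4 - 25/4

The variance V(t) = Var(X_t) satisfies V'(t) = 2 a V(t) + c^2 with V(0) = 0 (drift coefficient is linear in X, diffusion is constant). With a = 2, c = 5, the solution is
  V(t) = (c^2 / (2 a)) * (exp(2 a t) - 1)
       = (5^2 / (2*2)) * (exp(4 t) - 1)
       = 25*exp(4*t)/4 - 25/4.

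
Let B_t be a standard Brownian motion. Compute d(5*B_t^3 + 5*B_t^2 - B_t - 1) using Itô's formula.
d(5*B_t^3 + 5*B_t^2 - B_t - 1) = (15*B_t + 5) dt + (15*B_t^2 + 10*B_t - 1) dB_t

Itô's formula for f(B_t) gives d f(B_t) = f'(B_t) dB_t + (1/2) f''(B_t) dt. Compute derivatives of f(x) = 5*x^3 + 5*x^2 - x - 1:
  f'(x)  = 15*x^2 + 10*x - 1
  f''(x) = 30*x + 10
Substitute x = B_t and multiply the f'' term by 1/2:
  drift     = (1/2) * (30*x + 10) evaluated at B_t = 15*B_t + 5
  diffusion = (15*x^2 + 10*x - 1) evaluated at B_t = 15*B_t^2 + 10*B_t - 1
Therefore d(5*B_t^3 + 5*B_t^2 - B_t - 1) = (15*B_t + 5) dt + (15*B_t^2 + 10*B_t - 1) dB_t.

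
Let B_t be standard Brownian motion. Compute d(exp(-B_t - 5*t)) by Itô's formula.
d(exp(-B_t - 5*t)) = (-9*exp(-B_t - 5*t)/2) dt + (-exp(-B_t - 5*t)) dB_t

Itô's formula for f(t, x): d f(t, B_t) = (f_t + (1/2) f_xx) dt + f_x dB_t. Compute partials of f(t, x) = exp(-5*t - x):
  f_t(t,x)  = -5*exp(-5*t - x)
  f_x(t,x)  = -exp(-5*t - x)
  f_xx(t,x) = exp(-5*t - x)
Assemble drift = f_t + (1/2) f_xx = -9*exp(-5*t - x)/2 and diffusion = f_x = -exp(-5*t - x). Substituting x = B_t:
  d(exp(-B_t - 5*t)) = (-9*exp(-B_t - 5*t)/2) dt + (-exp(-B_t - 5*t)) dB_t.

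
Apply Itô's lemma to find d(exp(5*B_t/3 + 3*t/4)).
d(exp(5*B_t/3 + 3*t/4)) = (77*exp(5*B_t/3 + 3*t/4)/36) dt + (5*exp(5*B_t/3 + 3*t/4)/3) dB_t

Itô's formula for f(t, x): d f(t, B_t) = (f_t + (1/2) f_xx) dt + f_x dB_t. Compute partials of f(t, x) = exp(3*t/4 + 5*x/3):
  f_t(t,x)  = 3*exp(3*t/4 + 5*x/3)/4
  f_x(t,x)  = 5*exp(3*t/4 + 5*x/3)/3
  f_xx(t,x) = 25*exp(3*t/4 + 5*x/3)/9
Assemble drift = f_t + (1/2) f_xx = 77*exp(3*t/4 + 5*x/3)/36 and diffusion = f_x = 5*exp(3*t/4 + 5*x/3)/3. Substituting x = B_t:
  d(exp(5*B_t/3 + 3*t/4)) = (77*exp(5*B_t/3 + 3*t/4)/36) dt + (5*exp(5*B_t/3 + 3*t/4)/3) dB_t.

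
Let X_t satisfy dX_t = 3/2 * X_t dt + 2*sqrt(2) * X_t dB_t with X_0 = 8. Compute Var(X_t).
Var(X_t) = 64*(exp(8*t) - 1)*exp(3*t)

For GBM dX = mu X dt + sigma X dB with X_0 = x_0, apply Itô to Y = log X: dY = (mu - sigma^2/2) dt + sigma dB, so Y_t = log(x_0) + (mu - sigma^2/2) t + sigma B_t and hence X_t = x_0 * exp((mu - sigma^2/2) t + sigma B_t).
With mu = 3/2, sigma = 2*sqrt(2), x_0 = 8, this gives:
  X_t = 8 * exp((-5/2) * t + (2*sqrt(2)) * B_t).
Since sigma*B_t ~ Normal(0, sigma^2 t), E[exp(sigma*B_t)] = exp(sigma^2 t / 2); so E[X_t] = x_0 * exp((mu - sigma^2/2) t) * exp(sigma^2 t / 2) = x_0 * exp(mu t) = 8*exp(3*t/2).
Var(X_t) = E[X_t^2] - (E[X_t])^2 = x_0^2 * exp(2 mu t) * (exp(sigma^2 t) - 1) = 64*(exp(8*t) - 1)*exp(3*t).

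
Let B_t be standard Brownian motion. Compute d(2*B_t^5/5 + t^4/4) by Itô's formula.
d(2*B_t^5/5 + t^4/4) = (4*B_t^3 + t^3) dt + (2*B_t^4) dB_t

Itô's formula for f(t, x): d f(t, B_t) = (f_t + (1/2) f_xx) dt + f_x dB_t. Compute partials of f(t, x) = t^4/4 + 2*x^5/5:
  f_t(t,x)  = t^3
  f_x(t,x)  = 2*x^4
  f_xx(t,x) = 8*x^3
Assemble drift = f_t + (1/2) f_xx = t^3 + 4*x^3 and diffusion = f_x = 2*x^4. Substituting x = B_t:
  d(2*B_t^5/5 + t^4/4) = (4*B_t^3 + t^3) dt + (2*B_t^4) dB_t.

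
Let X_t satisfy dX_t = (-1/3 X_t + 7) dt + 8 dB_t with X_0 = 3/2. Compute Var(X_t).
Var(X_t) = 96 - 96*exp(-2*t/3)

The variance V(t) = Var(X_t) satisfies V'(t) = 2 a V(t) + c^2 with V(0) = 0 (drift coefficient is linear in X, diffusion is constant). With a = -1/3, c = 8, the solution is
  V(t) = (c^2 / (2 a)) * (exp(2 a t) - 1)
       = (8^2 / (2*(-1/3))) * (exp((-2/3) t) - 1)
       = 96 - 96*exp(-2*t/3).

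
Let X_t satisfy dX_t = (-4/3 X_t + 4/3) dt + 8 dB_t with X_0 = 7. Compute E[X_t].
E[X_t] = 1 + 6*exp(-4*t/3)

Taking expectations and using E[dB_t] = 0, the mean m(t) = E[X_t] satisfies the ODE m'(t) = a m(t) + b with m(0) = x_0. With a = -4/3, b = 4/3, x_0 = 7, the solution is
  m(t) = x_0 * exp(a t) + (b/a) * (exp(a t) - 1)
       = 7 * exp((-4/3) t) + ((4/3)/(-4/3)) * (exp((-4/3) t) - 1)
       = 1 + 6*exp(-4*t/3).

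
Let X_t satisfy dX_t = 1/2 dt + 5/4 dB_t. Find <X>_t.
<X>_t = 25*t/16

For an Itô process dX_t = a(t) dt + b(t) dB_t, the quadratic variation is <X>_t = int_0^t b(s)^2 ds (the drift term does not contribute). Here b(s) = 5/4, so
  b(s)^2 = 25/16.
Integrating from 0 to t:
  <X>_t = int_0^t (25/16) ds = 25*t/16.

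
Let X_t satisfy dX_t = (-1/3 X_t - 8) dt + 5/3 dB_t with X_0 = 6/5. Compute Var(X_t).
Var(X_t) = 25/6 - 25*exp(-2*t/3)/6

The variance V(t) = Var(X_t) satisfies V'(t) = 2 a V(t) + c^2 with V(0) = 0 (drift coefficient is linear in X, diffusion is constant). With a = -1/3, c = 5/3, the solution is
  V(t) = (c^2 / (2 a)) * (exp(2 a t) - 1)
       = ((5/3)^2 / (2*(-1/3))) * (exp((-2/3) t) - 1)
       = 25/6 - 25*exp(-2*t/3)/6.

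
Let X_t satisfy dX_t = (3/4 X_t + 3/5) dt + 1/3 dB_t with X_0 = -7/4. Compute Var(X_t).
Var(X_t) = 2*exp(3*t/2)/27 - 2/27

The variance V(t) = Var(X_t) satisfies V'(t) = 2 a V(t) + c^2 with V(0) = 0 (drift coefficient is linear in X, diffusion is constant). With a = 3/4, c = 1/3, the solution is
  V(t) = (c^2 / (2 a)) * (exp(2 a t) - 1)
       = ((1/3)^2 / (2*(3/4))) * (exp((3/2) t) - 1)
       = 2*exp(3*t/2)/27 - 2/27.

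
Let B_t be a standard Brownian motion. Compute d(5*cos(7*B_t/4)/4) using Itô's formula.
d(5*cos(7*B_t/4)/4) = (-245*cos(7*B_t/4)/128) dt + (-35*sin(7*B_t/4)/16) dB_t

Itô's formula for f(B_t) gives d f(B_t) = f'(B_t) dB_t + (1/2) f''(B_t) dt. Compute derivatives of f(x) = 5*cos(7*x/4)/4:
  f'(x)  = -35*sin(7*x/4)/16
  f''(x) = -245*cos(7*x/4)/64
Substitute x = B_t and multiply the f'' term by 1/2:
  drift     = (1/2) * (-245*cos(7*x/4)/64) evaluated at B_t = -245*cos(7*B_t/4)/128
  diffusion = (-35*sin(7*x/4)/16) evaluated at B_t = -35*sin(7*B_t/4)/16
Therefore d(5*cos(7*B_t/4)/4) = (-245*cos(7*B_t/4)/128) dt + (-35*sin(7*B_t/4)/16) dB_t.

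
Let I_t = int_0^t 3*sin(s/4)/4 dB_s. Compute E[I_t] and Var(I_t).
E[I_t] = 0; Var(I_t) = 9*t/32 - 9*sin(t/2)/16

The Itô integral of a deterministic integrand f(s) has mean 0 because each increment f(s) * (B_{s+ds} - B_s) has mean 0. By the Itô isometry:
  Var( int_0^t f(s) dB_s ) = E[ (int_0^t f(s) dB_s)^2 ] = int_0^t f(s)^2 ds.
Here f(s) = 3*sin(s/4)/4, so f(s)^2 = 9*sin(s/4)^2/16. Integrate:
  int_0^t (9*sin(s/4)^2/16) ds = 9*t/32 - 9*sin(t/2)/16.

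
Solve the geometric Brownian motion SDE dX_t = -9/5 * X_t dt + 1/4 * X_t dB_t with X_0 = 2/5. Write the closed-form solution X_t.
X_t = 2/5 * exp((-293/160) * t + (1/4) * B_t)

For GBM dX = mu X dt + sigma X dB with X_0 = x_0, apply Itô to Y = log X: dY = (mu - sigma^2/2) dt + sigma dB, so Y_t = log(x_0) + (mu - sigma^2/2) t + sigma B_t and hence X_t = x_0 * exp((mu - sigma^2/2) t + sigma B_t).
With mu = -9/5, sigma = 1/4, x_0 = 2/5, this gives:
  X_t = 2/5 * exp((-293/160) * t + (1/4) * B_t).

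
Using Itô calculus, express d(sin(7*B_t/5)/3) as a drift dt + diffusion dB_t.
d(sin(7*B_t/5)/3) = (-49*sin(7*B_t/5)/150) dt + (7*cos(7*B_t/5)/15) dB_t

Itô's formula for f(B_t) gives d f(B_t) = f'(B_t) dB_t + (1/2) f''(B_t) dt. Compute derivatives of f(x) = sin(7*x/5)/3:
  f'(x)  = 7*cos(7*x/5)/15
  f''(x) = -49*sin(7*x/5)/75
Substitute x = B_t and multiply the f'' term by 1/2:
  drift     = (1/2) * (-49*sin(7*x/5)/75) evaluated at B_t = -49*sin(7*B_t/5)/150
  diffusion = (7*cos(7*x/5)/15) evaluated at B_t = 7*cos(7*B_t/5)/15
Therefore d(sin(7*B_t/5)/3) = (-49*sin(7*B_t/5)/150) dt + (7*cos(7*B_t/5)/15) dB_t.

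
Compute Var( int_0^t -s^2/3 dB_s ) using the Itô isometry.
Var = t^5/45

The Itô integral of a deterministic integrand f(s) has mean 0 because each increment f(s) * (B_{s+ds} - B_s) has mean 0. By the Itô isometry:
  Var( int_0^t f(s) dB_s ) = E[ (int_0^t f(s) dB_s)^2 ] = int_0^t f(s)^2 ds.
Here f(s) = -s^2/3, so f(s)^2 = s^4/9. Integrate:
  int_0^t (s^4/9) ds = t^5/45.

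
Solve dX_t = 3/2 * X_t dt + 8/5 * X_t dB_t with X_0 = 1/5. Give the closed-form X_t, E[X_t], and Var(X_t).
X_t = 1/5 * exp((11/50) t + (8/5) B_t); E[X_t] = exp(3*t/2)/5; Var(X_t) = (exp(64*t/25) - 1)*exp(3*t)/25

For GBM dX = mu X dt + sigma X dB with X_0 = x_0, apply Itô to Y = log X: dY = (mu - sigma^2/2) dt + sigma dB, so Y_t = log(x_0) + (mu - sigma^2/2) t + sigma B_t and hence X_t = x_0 * exp((mu - sigma^2/2) t + sigma B_t).
With mu = 3/2, sigma = 8/5, x_0 = 1/5, this gives:
  X_t = 1/5 * exp((11/50) * t + (8/5) * B_t).
Since sigma*B_t ~ Normal(0, sigma^2 t), E[exp(sigma*B_t)] = exp(sigma^2 t / 2); so E[X_t] = x_0 * exp((mu - sigma^2/2) t) * exp(sigma^2 t / 2) = x_0 * exp(mu t) = exp(3*t/2)/5.
Var(X_t) = E[X_t^2] - (E[X_t])^2 = x_0^2 * exp(2 mu t) * (exp(sigma^2 t) - 1) = (exp(64*t/25) - 1)*exp(3*t)/25.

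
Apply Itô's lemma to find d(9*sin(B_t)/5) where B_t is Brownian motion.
d(9*sin(B_t)/5) = (-9*sin(B_t)/10) dt + (9*cos(B_t)/5) dB_t

Itô's formula for f(B_t) gives d f(B_t) = f'(B_t) dB_t + (1/2) f''(B_t) dt. Compute derivatives of f(x) = 9*sin(x)/5:
  f'(x)  = 9*cos(x)/5
  f''(x) = -9*sin(x)/5
Substitute x = B_t and multiply the f'' term by 1/2:
  drift     = (1/2) * (-9*sin(x)/5) evaluated at B_t = -9*sin(B_t)/10
  diffusion = (9*cos(x)/5) evaluated at B_t = 9*cos(B_t)/5
Therefore d(9*sin(B_t)/5) = (-9*sin(B_t)/10) dt + (9*cos(B_t)/5) dB_t.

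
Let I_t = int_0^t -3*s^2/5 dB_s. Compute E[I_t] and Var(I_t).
E[I_t] = 0; Var(I_t) = 9*t^5/125

The Itô integral of a deterministic integrand f(s) has mean 0 because each increment f(s) * (B_{s+ds} - B_s) has mean 0. By the Itô isometry:
  Var( int_0^t f(s) dB_s ) = E[ (int_0^t f(s) dB_s)^2 ] = int_0^t f(s)^2 ds.
Here f(s) = -3*s^2/5, so f(s)^2 = 9*s^4/25. Integrate:
  int_0^t (9*s^4/25) ds = 9*t^5/125.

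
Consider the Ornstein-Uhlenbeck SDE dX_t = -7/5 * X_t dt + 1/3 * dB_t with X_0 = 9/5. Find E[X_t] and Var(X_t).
E[X_t] = 9*exp(-7*t/5)/5; Var(X_t) = 5/126 - 5*exp(-14*t/5)/126

The OU SDE dX = -theta X dt + sigma dB admits the integrating factor exp(theta t): d(exp(theta t) X_t) = sigma exp(theta t) dB_t. Integrating from 0 to t:
  X_t = x_0 * exp(-theta t) + sigma * int_0^t exp(-theta (t-s)) dB_s.
The Itô integral has mean 0 and (by the Itô isometry) variance sigma^2 * int_0^t exp(-2 theta (t - s)) ds = sigma^2 * (1 - exp(-2 theta t)) / (2 theta).
With theta = 7/5, sigma = 1/3, x_0 = 9/5:
  E[X_t] = 9/5 * exp(-7/5 t) = 9*exp(-7*t/5)/5
  Var(X_t) = (1/3)^2 * (1 - exp(-2*7/5 t)) / (2 * 7/5) = 5/126 - 5*exp(-14*t/5)/126.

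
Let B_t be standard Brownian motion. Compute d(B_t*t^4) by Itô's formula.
d(B_t*t^4) = (4*B_t*t^3) dt + (t^4) dB_t

Itô's formula for f(t, x): d f(t, B_t) = (f_t + (1/2) f_xx) dt + f_x dB_t. Compute partials of f(t, x) = t^4*x:
  f_t(t,x)  = 4*t^3*x
  f_x(t,x)  = t^4
  f_xx(t,x) = 0
Assemble drift = f_t + (1/2) f_xx = 4*t^3*x and diffusion = f_x = t^4. Substituting x = B_t:
  d(B_t*t^4) = (4*B_t*t^3) dt + (t^4) dB_t.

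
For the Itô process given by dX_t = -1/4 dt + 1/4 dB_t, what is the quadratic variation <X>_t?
<X>_t = t/16

For an Itô process dX_t = a(t) dt + b(t) dB_t, the quadratic variation is <X>_t = int_0^t b(s)^2 ds (the drift term does not contribute). Here b(s) = 1/4, so
  b(s)^2 = 1/16.
Integrating from 0 to t:
  <X>_t = int_0^t (1/16) ds = t/16.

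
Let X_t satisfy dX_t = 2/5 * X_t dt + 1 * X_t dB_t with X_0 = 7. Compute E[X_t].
E[X_t] = 7*exp(2*t/5)

For GBM dX = mu X dt + sigma X dB with X_0 = x_0, apply Itô to Y = log X: dY = (mu - sigma^2/2) dt + sigma dB, so Y_t = log(x_0) + (mu - sigma^2/2) t + sigma B_t and hence X_t = x_0 * exp((mu - sigma^2/2) t + sigma B_t).
With mu = 2/5, sigma = 1, x_0 = 7, this gives:
  X_t = 7 * exp((-1/10) * t + (1) * B_t).
Since sigma*B_t ~ Normal(0, sigma^2 t), E[exp(sigma*B_t)] = exp(sigma^2 t / 2); so E[X_t] = x_0 * exp((mu - sigma^2/2) t) * exp(sigma^2 t / 2) = x_0 * exp(mu t) = 7*exp(2*t/5).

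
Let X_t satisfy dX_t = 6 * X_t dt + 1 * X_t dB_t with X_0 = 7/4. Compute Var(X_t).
Var(X_t) = 49*(exp(t) - 1)*exp(12*t)/16

For GBM dX = mu X dt + sigma X dB with X_0 = x_0, apply Itô to Y = log X: dY = (mu - sigma^2/2) dt + sigma dB, so Y_t = log(x_0) + (mu - sigma^2/2) t + sigma B_t and hence X_t = x_0 * exp((mu - sigma^2/2) t + sigma B_t).
With mu = 6, sigma = 1, x_0 = 7/4, this gives:
  X_t = 7/4 * exp((11/2) * t + (1) * B_t).
Since sigma*B_t ~ Normal(0, sigma^2 t), E[exp(sigma*B_t)] = exp(sigma^2 t / 2); so E[X_t] = x_0 * exp((mu - sigma^2/2) t) * exp(sigma^2 t / 2) = x_0 * exp(mu t) = 7*exp(6*t)/4.
Var(X_t) = E[X_t^2] - (E[X_t])^2 = x_0^2 * exp(2 mu t) * (exp(sigma^2 t) - 1) = 49*(exp(t) - 1)*exp(12*t)/16.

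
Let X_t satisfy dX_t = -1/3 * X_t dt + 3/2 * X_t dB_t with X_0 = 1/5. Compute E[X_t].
E[X_t] = exp(-t/3)/5

For GBM dX = mu X dt + sigma X dB with X_0 = x_0, apply Itô to Y = log X: dY = (mu - sigma^2/2) dt + sigma dB, so Y_t = log(x_0) + (mu - sigma^2/2) t + sigma B_t and hence X_t = x_0 * exp((mu - sigma^2/2) t + sigma B_t).
With mu = -1/3, sigma = 3/2, x_0 = 1/5, this gives:
  X_t = 1/5 * exp((-35/24) * t + (3/2) * B_t).
Since sigma*B_t ~ Normal(0, sigma^2 t), E[exp(sigma*B_t)] = exp(sigma^2 t / 2); so E[X_t] = x_0 * exp((mu - sigma^2/2) t) * exp(sigma^2 t / 2) = x_0 * exp(mu t) = exp(-t/3)/5.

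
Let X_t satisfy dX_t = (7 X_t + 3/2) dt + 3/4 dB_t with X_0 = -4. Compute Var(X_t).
Var(X_t) = 9*exp(14*t)/224 - 9/224

The variance V(t) = Var(X_t) satisfies V'(t) = 2 a V(t) + c^2 with V(0) = 0 (drift coefficient is linear in X, diffusion is constant). With a = 7, c = 3/4, the solution is
  V(t) = (c^2 / (2 a)) * (exp(2 a t) - 1)
       = ((3/4)^2 / (2*7)) * (exp(14 t) - 1)
       = 9*exp(14*t)/224 - 9/224.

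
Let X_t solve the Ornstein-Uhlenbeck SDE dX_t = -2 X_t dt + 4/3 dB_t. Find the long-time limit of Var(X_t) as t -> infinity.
lim Var(X_t) = 4/9

The OU SDE dX = -theta X dt + sigma dB admits the integrating factor exp(theta t): d(exp(theta t) X_t) = sigma exp(theta t) dB_t. Integrating from 0 to t gives X_t = x_0 * exp(-theta t) + sigma * int_0^t exp(-theta (t-s)) dB_s for any initial x_0. The Itô integral has variance (by the Itô isometry) sigma^2 * int_0^t exp(-2 theta (t - s)) ds = sigma^2 * (1 - exp(-2 theta t)) / (2 theta), independent of x_0.
With theta = 2, sigma = 4/3:
  Var(X_t) = (4/3)^2 * (1 - exp(-2*2 t)) / (2 * 2) = 4/9 - 4*exp(-4*t)/9.
As t -> infinity, exp(-2*2 t) -> 0, so the stationary variance is sigma^2 / (2 theta) = 4/9.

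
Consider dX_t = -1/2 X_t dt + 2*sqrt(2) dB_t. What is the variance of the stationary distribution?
lim Var(X_t) = 8

The OU SDE dX = -theta X dt + sigma dB admits the integrating factor exp(theta t): d(exp(theta t) X_t) = sigma exp(theta t) dB_t. Integrating from 0 to t gives X_t = x_0 * exp(-theta t) + sigma * int_0^t exp(-theta (t-s)) dB_s for any initial x_0. The Itô integral has variance (by the Itô isometry) sigma^2 * int_0^t exp(-2 theta (t - s)) ds = sigma^2 * (1 - exp(-2 theta t)) / (2 theta), independent of x_0.
With theta = 1/2, sigma = 2*sqrt(2):
  Var(X_t) = (2*sqrt(2))^2 * (1 - exp(-2*1/2 t)) / (2 * 1/2) = 8 - 8*exp(-t).
As t -> infinity, exp(-2*1/2 t) -> 0, so the stationary variance is sigma^2 / (2 theta) = 8.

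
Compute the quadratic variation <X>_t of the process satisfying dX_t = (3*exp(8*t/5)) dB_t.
<X>_t = 45*exp(16*t/5)/16 - 45/16

For an Itô process dX_t = a(t) dt + b(t) dB_t, the quadratic variation is <X>_t = int_0^t b(s)^2 ds (the drift term does not contribute). Here b(s) = 3*exp(8*s/5), so
  b(s)^2 = 9*exp(16*s/5).
Integrating from 0 to t:
  <X>_t = int_0^t (9*exp(16*s/5)) ds = 45*exp(16*t/5)/16 - 45/16.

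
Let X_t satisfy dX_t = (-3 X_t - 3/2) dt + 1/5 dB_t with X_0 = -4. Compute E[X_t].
E[X_t] = -1/2 - 7*exp(-3*t)/2

Taking expectations and using E[dB_t] = 0, the mean m(t) = E[X_t] satisfies the ODE m'(t) = a m(t) + b with m(0) = x_0. With a = -3, b = -3/2, x_0 = -4, the solution is
  m(t) = x_0 * exp(a t) + (b/a) * (exp(a t) - 1)
       = (-4) * exp((-3) t) + ((-3/2)/(-3)) * (exp((-3) t) - 1)
       = -1/2 - 7*exp(-3*t)/2.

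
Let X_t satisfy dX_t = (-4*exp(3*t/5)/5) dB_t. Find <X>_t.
<X>_t = 8*exp(6*t/5)/15 - 8/15

For an Itô process dX_t = a(t) dt + b(t) dB_t, the quadratic variation is <X>_t = int_0^t b(s)^2 ds (the drift term does not contribute). Here b(s) = -4*exp(3*s/5)/5, so
  b(s)^2 = 16*exp(6*s/5)/25.
Integrating from 0 to t:
  <X>_t = int_0^t (16*exp(6*s/5)/25) ds = 8*exp(6*t/5)/15 - 8/15.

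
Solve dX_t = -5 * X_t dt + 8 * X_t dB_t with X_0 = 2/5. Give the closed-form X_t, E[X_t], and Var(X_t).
X_t = 2/5 * exp((-37) t + (8) B_t); E[X_t] = 2*exp(-5*t)/5; Var(X_t) = (4*exp(64*t) - 4)*exp(-10*t)/25

For GBM dX = mu X dt + sigma X dB with X_0 = x_0, apply Itô to Y = log X: dY = (mu - sigma^2/2) dt + sigma dB, so Y_t = log(x_0) + (mu - sigma^2/2) t + sigma B_t and hence X_t = x_0 * exp((mu - sigma^2/2) t + sigma B_t).
With mu = -5, sigma = 8, x_0 = 2/5, this gives:
  X_t = 2/5 * exp((-37) * t + (8) * B_t).
Since sigma*B_t ~ Normal(0, sigma^2 t), E[exp(sigma*B_t)] = exp(sigma^2 t / 2); so E[X_t] = x_0 * exp((mu - sigma^2/2) t) * exp(sigma^2 t / 2) = x_0 * exp(mu t) = 2*exp(-5*t)/5.
Var(X_t) = E[X_t^2] - (E[X_t])^2 = x_0^2 * exp(2 mu t) * (exp(sigma^2 t) - 1) = (4*exp(64*t) - 4)*exp(-10*t)/25.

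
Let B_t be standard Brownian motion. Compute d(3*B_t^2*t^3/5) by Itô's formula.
d(3*B_t^2*t^3/5) = (3*t^2*(3*B_t^2 + t)/5) dt + (6*B_t*t^3/5) dB_t

Itô's formula for f(t, x): d f(t, B_t) = (f_t + (1/2) f_xx) dt + f_x dB_t. Compute partials of f(t, x) = 3*t^3*x^2/5:
  f_t(t,x)  = 9*t^2*x^2/5
  f_x(t,x)  = 6*t^3*x/5
  f_xx(t,x) = 6*t^3/5
Assemble drift = f_t + (1/2) f_xx = 3*t^2*(t + 3*x^2)/5 and diffusion = f_x = 6*t^3*x/5. Substituting x = B_t:
  d(3*B_t^2*t^3/5) = (3*t^2*(3*B_t^2 + t)/5) dt + (6*B_t*t^3/5) dB_t.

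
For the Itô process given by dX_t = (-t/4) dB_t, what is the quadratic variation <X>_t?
<X>_t = t^3/48

For an Itô process dX_t = a(t) dt + b(t) dB_t, the quadratic variation is <X>_t = int_0^t b(s)^2 ds (the drift term does not contribute). Here b(s) = -s/4, so
  b(s)^2 = s^2/16.
Integrating from 0 to t:
  <X>_t = int_0^t (s^2/16) ds = t^3/48.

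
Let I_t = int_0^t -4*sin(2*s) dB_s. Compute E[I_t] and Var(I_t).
E[I_t] = 0; Var(I_t) = 8*t - 2*sin(4*t)

The Itô integral of a deterministic integrand f(s) has mean 0 because each increment f(s) * (B_{s+ds} - B_s) has mean 0. By the Itô isometry:
  Var( int_0^t f(s) dB_s ) = E[ (int_0^t f(s) dB_s)^2 ] = int_0^t f(s)^2 ds.
Here f(s) = -4*sin(2*s), so f(s)^2 = 16*sin(2*s)^2. Integrate:
  int_0^t (16*sin(2*s)^2) ds = 8*t - 2*sin(4*t).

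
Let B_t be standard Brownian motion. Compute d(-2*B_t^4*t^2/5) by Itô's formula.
d(-2*B_t^4*t^2/5) = (4*B_t^2*t*(-B_t^2 - 3*t)/5) dt + (-8*B_t^3*t^2/5) dB_t

Itô's formula for f(t, x): d f(t, B_t) = (f_t + (1/2) f_xx) dt + f_x dB_t. Compute partials of f(t, x) = -2*t^2*x^4/5:
  f_t(t,x)  = -4*t*x^4/5
  f_x(t,x)  = -8*t^2*x^3/5
  f_xx(t,x) = -24*t^2*x^2/5
Assemble drift = f_t + (1/2) f_xx = 4*t*x^2*(-3*t - x^2)/5 and diffusion = f_x = -8*t^2*x^3/5. Substituting x = B_t:
  d(-2*B_t^4*t^2/5) = (4*B_t^2*t*(-B_t^2 - 3*t)/5) dt + (-8*B_t^3*t^2/5) dB_t.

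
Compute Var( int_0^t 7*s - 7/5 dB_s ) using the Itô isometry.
Var = 49*t*(25*t^2 - 15*t + 3)/75

The Itô integral of a deterministic integrand f(s) has mean 0 because each increment f(s) * (B_{s+ds} - B_s) has mean 0. By the Itô isometry:
  Var( int_0^t f(s) dB_s ) = E[ (int_0^t f(s) dB_s)^2 ] = int_0^t f(s)^2 ds.
Here f(s) = 7*s - 7/5, so f(s)^2 = 49*(5*s - 1)^2/25. Integrate:
  int_0^t (49*(5*s - 1)^2/25) ds = 49*t*(25*t^2 - 15*t + 3)/75.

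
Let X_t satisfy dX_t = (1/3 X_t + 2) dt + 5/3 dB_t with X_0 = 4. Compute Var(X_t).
Var(X_t) = 25*exp(2*t/3)/6 - 25/6

The variance V(t) = Var(X_t) satisfies V'(t) = 2 a V(t) + c^2 with V(0) = 0 (drift coefficient is linear in X, diffusion is constant). With a = 1/3, c = 5/3, the solution is
  V(t) = (c^2 / (2 a)) * (exp(2 a t) - 1)
       = ((5/3)^2 / (2*(1/3))) * (exp((2/3) t) - 1)
       = 25*exp(2*t/3)/6 - 25/6.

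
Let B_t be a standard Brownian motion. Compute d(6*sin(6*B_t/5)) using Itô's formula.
d(6*sin(6*B_t/5)) = (-108*sin(6*B_t/5)/25) dt + (36*cos(6*B_t/5)/5) dB_t

Itô's formula for f(B_t) gives d f(B_t) = f'(B_t) dB_t + (1/2) f''(B_t) dt. Compute derivatives of f(x) = 6*sin(6*x/5):
  f'(x)  = 36*cos(6*x/5)/5
  f''(x) = -216*sin(6*x/5)/25
Substitute x = B_t and multiply the f'' term by 1/2:
  drift     = (1/2) * (-216*sin(6*x/5)/25) evaluated at B_t = -108*sin(6*B_t/5)/25
  diffusion = (36*cos(6*x/5)/5) evaluated at B_t = 36*cos(6*B_t/5)/5
Therefore d(6*sin(6*B_t/5)) = (-108*sin(6*B_t/5)/25) dt + (36*cos(6*B_t/5)/5) dB_t.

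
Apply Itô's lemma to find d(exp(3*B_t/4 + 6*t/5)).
d(exp(3*B_t/4 + 6*t/5)) = (237*exp(3*B_t/4 + 6*t/5)/160) dt + (3*exp(3*B_t/4 + 6*t/5)/4) dB_t

Itô's formula for f(t, x): d f(t, B_t) = (f_t + (1/2) f_xx) dt + f_x dB_t. Compute partials of f(t, x) = exp(6*t/5 + 3*x/4):
  f_t(t,x)  = 6*exp(6*t/5 + 3*x/4)/5
  f_x(t,x)  = 3*exp(6*t/5 + 3*x/4)/4
  f_xx(t,x) = 9*exp(6*t/5 + 3*x/4)/16
Assemble drift = f_t + (1/2) f_xx = 237*exp(6*t/5 + 3*x/4)/160 and diffusion = f_x = 3*exp(6*t/5 + 3*x/4)/4. Substituting x = B_t:
  d(exp(3*B_t/4 + 6*t/5)) = (237*exp(3*B_t/4 + 6*t/5)/160) dt + (3*exp(3*B_t/4 + 6*t/5)/4) dB_t.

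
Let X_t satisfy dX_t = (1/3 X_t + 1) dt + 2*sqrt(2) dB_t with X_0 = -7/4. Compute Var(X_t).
Var(X_t) = 12*exp(2*t/3) - 12

The variance V(t) = Var(X_t) satisfies V'(t) = 2 a V(t) + c^2 with V(0) = 0 (drift coefficient is linear in X, diffusion is constant). With a = 1/3, c = 2*sqrt(2), the solution is
  V(t) = (c^2 / (2 a)) * (exp(2 a t) - 1)
       = ((2*sqrt(2))^2 / (2*(1/3))) * (exp((2/3) t) - 1)
       = 12*exp(2*t/3) - 12.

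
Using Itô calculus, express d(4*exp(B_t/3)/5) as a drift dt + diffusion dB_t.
d(4*exp(B_t/3)/5) = (2*exp(B_t/3)/45) dt + (4*exp(B_t/3)/15) dB_t

Itô's formula for f(B_t) gives d f(B_t) = f'(B_t) dB_t + (1/2) f''(B_t) dt. Compute derivatives of f(x) = 4*exp(x/3)/5:
  f'(x)  = 4*exp(x/3)/15
  f''(x) = 4*exp(x/3)/45
Substitute x = B_t and multiply the f'' term by 1/2:
  drift     = (1/2) * (4*exp(x/3)/45) evaluated at B_t = 2*exp(B_t/3)/45
  diffusion = (4*exp(x/3)/15) evaluated at B_t = 4*exp(B_t/3)/15
Therefore d(4*exp(B_t/3)/5) = (2*exp(B_t/3)/45) dt + (4*exp(B_t/3)/15) dB_t.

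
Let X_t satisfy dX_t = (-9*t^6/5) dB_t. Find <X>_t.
<X>_t = 81*t^13/325

For an Itô process dX_t = a(t) dt + b(t) dB_t, the quadratic variation is <X>_t = int_0^t b(s)^2 ds (the drift term does not contribute). Here b(s) = -9*s^6/5, so
  b(s)^2 = 81*s^12/25.
Integrating from 0 to t:
  <X>_t = int_0^t (81*s^12/25) ds = 81*t^13/325.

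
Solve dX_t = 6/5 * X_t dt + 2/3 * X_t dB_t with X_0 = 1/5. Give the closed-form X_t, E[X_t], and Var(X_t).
X_t = 1/5 * exp((44/45) t + (2/3) B_t); E[X_t] = exp(6*t/5)/5; Var(X_t) = (exp(4*t/9) - 1)*exp(12*t/5)/25

For GBM dX = mu X dt + sigma X dB with X_0 = x_0, apply Itô to Y = log X: dY = (mu - sigma^2/2) dt + sigma dB, so Y_t = log(x_0) + (mu - sigma^2/2) t + sigma B_t and hence X_t = x_0 * exp((mu - sigma^2/2) t + sigma B_t).
With mu = 6/5, sigma = 2/3, x_0 = 1/5, this gives:
  X_t = 1/5 * exp((44/45) * t + (2/3) * B_t).
Since sigma*B_t ~ Normal(0, sigma^2 t), E[exp(sigma*B_t)] = exp(sigma^2 t / 2); so E[X_t] = x_0 * exp((mu - sigma^2/2) t) * exp(sigma^2 t / 2) = x_0 * exp(mu t) = exp(6*t/5)/5.
Var(X_t) = E[X_t^2] - (E[X_t])^2 = x_0^2 * exp(2 mu t) * (exp(sigma^2 t) - 1) = (exp(4*t/9) - 1)*exp(12*t/5)/25.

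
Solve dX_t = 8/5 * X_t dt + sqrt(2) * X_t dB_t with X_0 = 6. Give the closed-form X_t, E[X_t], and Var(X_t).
X_t = 6 * exp((3/5) t + (sqrt(2)) B_t); E[X_t] = 6*exp(8*t/5); Var(X_t) = 36*(exp(2*t) - 1)*exp(16*t/5)

For GBM dX = mu X dt + sigma X dB with X_0 = x_0, apply Itô to Y = log X: dY = (mu - sigma^2/2) dt + sigma dB, so Y_t = log(x_0) + (mu - sigma^2/2) t + sigma B_t and hence X_t = x_0 * exp((mu - sigma^2/2) t + sigma B_t).
With mu = 8/5, sigma = sqrt(2), x_0 = 6, this gives:
  X_t = 6 * exp((3/5) * t + (sqrt(2)) * B_t).
Since sigma*B_t ~ Normal(0, sigma^2 t), E[exp(sigma*B_t)] = exp(sigma^2 t / 2); so E[X_t] = x_0 * exp((mu - sigma^2/2) t) * exp(sigma^2 t / 2) = x_0 * exp(mu t) = 6*exp(8*t/5).
Var(X_t) = E[X_t^2] - (E[X_t])^2 = x_0^2 * exp(2 mu t) * (exp(sigma^2 t) - 1) = 36*(exp(2*t) - 1)*exp(16*t/5).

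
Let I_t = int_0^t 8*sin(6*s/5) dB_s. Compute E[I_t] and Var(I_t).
E[I_t] = 0; Var(I_t) = 32*t - 40*sin(12*t/5)/3

The Itô integral of a deterministic integrand f(s) has mean 0 because each increment f(s) * (B_{s+ds} - B_s) has mean 0. By the Itô isometry:
  Var( int_0^t f(s) dB_s ) = E[ (int_0^t f(s) dB_s)^2 ] = int_0^t f(s)^2 ds.
Here f(s) = 8*sin(6*s/5), so f(s)^2 = 64*sin(6*s/5)^2. Integrate:
  int_0^t (64*sin(6*s/5)^2) ds = 32*t - 40*sin(12*t/5)/3.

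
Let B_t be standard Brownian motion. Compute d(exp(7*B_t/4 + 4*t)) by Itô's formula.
d(exp(7*B_t/4 + 4*t)) = (177*exp(7*B_t/4 + 4*t)/32) dt + (7*exp(7*B_t/4 + 4*t)/4) dB_t

Itô's formula for f(t, x): d f(t, B_t) = (f_t + (1/2) f_xx) dt + f_x dB_t. Compute partials of f(t, x) = exp(4*t + 7*x/4):
  f_t(t,x)  = 4*exp(4*t + 7*x/4)
  f_x(t,x)  = 7*exp(4*t + 7*x/4)/4
  f_xx(t,x) = 49*exp(4*t + 7*x/4)/16
Assemble drift = f_t + (1/2) f_xx = 177*exp(4*t + 7*x/4)/32 and diffusion = f_x = 7*exp(4*t + 7*x/4)/4. Substituting x = B_t:
  d(exp(7*B_t/4 + 4*t)) = (177*exp(7*B_t/4 + 4*t)/32) dt + (7*exp(7*B_t/4 + 4*t)/4) dB_t.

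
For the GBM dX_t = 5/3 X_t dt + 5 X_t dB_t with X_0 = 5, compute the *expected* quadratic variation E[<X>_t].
E[<X>_t] = 375*exp(85*t/3)/17 - 375/17

<X>_t = int_0^t (5 * X_s)^2 ds. Taking expectation inside the integral: E[<X>_t] = 5^2 * int_0^t E[X_s^2] ds. For GBM, E[X_s^2] = x_0^2 * exp((2 mu + sigma^2) s). Integrating:
  E[<X>_t] = 5^2 * 5^2 * (exp((2*(5/3) + 5^2) t) - 1) / (2*(5/3) + 5^2)
           = 5^2 * 5^2 * (exp((85/3) t) - 1) / (85/3) = 375*exp(85*t/3)/17 - 375/17.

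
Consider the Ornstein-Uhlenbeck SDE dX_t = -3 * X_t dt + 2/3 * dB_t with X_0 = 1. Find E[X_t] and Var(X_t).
E[X_t] = exp(-3*t); Var(X_t) = 2/27 - 2*exp(-6*t)/27

The OU SDE dX = -theta X dt + sigma dB admits the integrating factor exp(theta t): d(exp(theta t) X_t) = sigma exp(theta t) dB_t. Integrating from 0 to t:
  X_t = x_0 * exp(-theta t) + sigma * int_0^t exp(-theta (t-s)) dB_s.
The Itô integral has mean 0 and (by the Itô isometry) variance sigma^2 * int_0^t exp(-2 theta (t - s)) ds = sigma^2 * (1 - exp(-2 theta t)) / (2 theta).
With theta = 3, sigma = 2/3, x_0 = 1:
  E[X_t] = 1 * exp(-3 t) = exp(-3*t)
  Var(X_t) = (2/3)^2 * (1 - exp(-2*3 t)) / (2 * 3) = 2/27 - 2*exp(-6*t)/27.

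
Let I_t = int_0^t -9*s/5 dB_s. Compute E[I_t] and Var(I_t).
E[I_t] = 0; Var(I_t) = 27*t^3/25

The Itô integral of a deterministic integrand f(s) has mean 0 because each increment f(s) * (B_{s+ds} - B_s) has mean 0. By the Itô isometry:
  Var( int_0^t f(s) dB_s ) = E[ (int_0^t f(s) dB_s)^2 ] = int_0^t f(s)^2 ds.
Here f(s) = -9*s/5, so f(s)^2 = 81*s^2/25. Integrate:
  int_0^t (81*s^2/25) ds = 27*t^3/25.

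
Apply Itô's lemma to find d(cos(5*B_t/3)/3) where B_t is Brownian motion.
d(cos(5*B_t/3)/3) = (-25*cos(5*B_t/3)/54) dt + (-5*sin(5*B_t/3)/9) dB_t

Itô's formula for f(B_t) gives d f(B_t) = f'(B_t) dB_t + (1/2) f''(B_t) dt. Compute derivatives of f(x) = cos(5*x/3)/3:
  f'(x)  = -5*sin(5*x/3)/9
  f''(x) = -25*cos(5*x/3)/27
Substitute x = B_t and multiply the f'' term by 1/2:
  drift     = (1/2) * (-25*cos(5*x/3)/27) evaluated at B_t = -25*cos(5*B_t/3)/54
  diffusion = (-5*sin(5*x/3)/9) evaluated at B_t = -5*sin(5*B_t/3)/9
Therefore d(cos(5*B_t/3)/3) = (-25*cos(5*B_t/3)/54) dt + (-5*sin(5*B_t/3)/9) dB_t.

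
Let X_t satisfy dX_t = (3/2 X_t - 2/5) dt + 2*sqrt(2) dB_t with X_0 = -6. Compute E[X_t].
E[X_t] = 4/15 - 94*exp(3*t/2)/15

Taking expectations and using E[dB_t] = 0, the mean m(t) = E[X_t] satisfies the ODE m'(t) = a m(t) + b with m(0) = x_0. With a = 3/2, b = -2/5, x_0 = -6, the solution is
  m(t) = x_0 * exp(a t) + (b/a) * (exp(a t) - 1)
       = (-6) * exp((3/2) t) + ((-2/5)/(3/2)) * (exp((3/2) t) - 1)
       = 4/15 - 94*exp(3*t/2)/15.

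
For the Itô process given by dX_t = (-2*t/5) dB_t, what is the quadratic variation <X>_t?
<X>_t = 4*t^3/75

For an Itô process dX_t = a(t) dt + b(t) dB_t, the quadratic variation is <X>_t = int_0^t b(s)^2 ds (the drift term does not contribute). Here b(s) = -2*s/5, so
  b(s)^2 = 4*s^2/25.
Integrating from 0 to t:
  <X>_t = int_0^t (4*s^2/25) ds = 4*t^3/75.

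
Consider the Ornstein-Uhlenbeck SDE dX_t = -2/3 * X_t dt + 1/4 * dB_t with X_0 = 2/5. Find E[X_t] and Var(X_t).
E[X_t] = 2*exp(-2*t/3)/5; Var(X_t) = 3/64 - 3*exp(-4*t/3)/64

The OU SDE dX = -theta X dt + sigma dB admits the integrating factor exp(theta t): d(exp(theta t) X_t) = sigma exp(theta t) dB_t. Integrating from 0 to t:
  X_t = x_0 * exp(-theta t) + sigma * int_0^t exp(-theta (t-s)) dB_s.
The Itô integral has mean 0 and (by the Itô isometry) variance sigma^2 * int_0^t exp(-2 theta (t - s)) ds = sigma^2 * (1 - exp(-2 theta t)) / (2 theta).
With theta = 2/3, sigma = 1/4, x_0 = 2/5:
  E[X_t] = 2/5 * exp(-2/3 t) = 2*exp(-2*t/3)/5
  Var(X_t) = (1/4)^2 * (1 - exp(-2*2/3 t)) / (2 * 2/3) = 3/64 - 3*exp(-4*t/3)/64.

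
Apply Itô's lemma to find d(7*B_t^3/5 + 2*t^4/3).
d(7*B_t^3/5 + 2*t^4/3) = (21*B_t/5 + 8*t^3/3) dt + (21*B_t^2/5) dB_t

Itô's formula for f(t, x): d f(t, B_t) = (f_t + (1/2) f_xx) dt + f_x dB_t. Compute partials of f(t, x) = 2*t^4/3 + 7*x^3/5:
  f_t(t,x)  = 8*t^3/3
  f_x(t,x)  = 21*x^2/5
  f_xx(t,x) = 42*x/5
Assemble drift = f_t + (1/2) f_xx = 8*t^3/3 + 21*x/5 and diffusion = f_x = 21*x^2/5. Substituting x = B_t:
  d(7*B_t^3/5 + 2*t^4/3) = (21*B_t/5 + 8*t^3/3) dt + (21*B_t^2/5) dB_t.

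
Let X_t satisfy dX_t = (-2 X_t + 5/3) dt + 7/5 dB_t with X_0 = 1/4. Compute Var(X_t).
Var(X_t) = 49/100 - 49*exp(-4*t)/100

The variance V(t) = Var(X_t) satisfies V'(t) = 2 a V(t) + c^2 with V(0) = 0 (drift coefficient is linear in X, diffusion is constant). With a = -2, c = 7/5, the solution is
  V(t) = (c^2 / (2 a)) * (exp(2 a t) - 1)
       = ((7/5)^2 / (2*(-2))) * (exp((-4) t) - 1)
       = 49/100 - 49*exp(-4*t)/100.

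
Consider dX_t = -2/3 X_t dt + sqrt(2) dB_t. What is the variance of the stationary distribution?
lim Var(X_t) = 3/2

The OU SDE dX = -theta X dt + sigma dB admits the integrating factor exp(theta t): d(exp(theta t) X_t) = sigma exp(theta t) dB_t. Integrating from 0 to t gives X_t = x_0 * exp(-theta t) + sigma * int_0^t exp(-theta (t-s)) dB_s for any initial x_0. The Itô integral has variance (by the Itô isometry) sigma^2 * int_0^t exp(-2 theta (t - s)) ds = sigma^2 * (1 - exp(-2 theta t)) / (2 theta), independent of x_0.
With theta = 2/3, sigma = sqrt(2):
  Var(X_t) = (sqrt(2))^2 * (1 - exp(-2*2/3 t)) / (2 * 2/3) = 3/2 - 3*exp(-4*t/3)/2.
As t -> infinity, exp(-2*2/3 t) -> 0, so the stationary variance is sigma^2 / (2 theta) = 3/2.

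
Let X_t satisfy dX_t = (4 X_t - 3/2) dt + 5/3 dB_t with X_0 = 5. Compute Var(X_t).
Var(X_t) = 25*exp(8*t)/72 - 25/72

The variance V(t) = Var(X_t) satisfies V'(t) = 2 a V(t) + c^2 with V(0) = 0 (drift coefficient is linear in X, diffusion is constant). With a = 4, c = 5/3, the solution is
  V(t) = (c^2 / (2 a)) * (exp(2 a t) - 1)
       = ((5/3)^2 / (2*4)) * (exp(8 t) - 1)
       = 25*exp(8*t)/72 - 25/72.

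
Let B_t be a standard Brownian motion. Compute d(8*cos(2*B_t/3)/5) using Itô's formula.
d(8*cos(2*B_t/3)/5) = (-16*cos(2*B_t/3)/45) dt + (-16*sin(2*B_t/3)/15) dB_t

Itô's formula for f(B_t) gives d f(B_t) = f'(B_t) dB_t + (1/2) f''(B_t) dt. Compute derivatives of f(x) = 8*cos(2*x/3)/5:
  f'(x)  = -16*sin(2*x/3)/15
  f''(x) = -32*cos(2*x/3)/45
Substitute x = B_t and multiply the f'' term by 1/2:
  drift     = (1/2) * (-32*cos(2*x/3)/45) evaluated at B_t = -16*cos(2*B_t/3)/45
  diffusion = (-16*sin(2*x/3)/15) evaluated at B_t = -16*sin(2*B_t/3)/15
Therefore d(8*cos(2*B_t/3)/5) = (-16*cos(2*B_t/3)/45) dt + (-16*sin(2*B_t/3)/15) dB_t.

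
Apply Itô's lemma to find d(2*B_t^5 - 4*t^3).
d(2*B_t^5 - 4*t^3) = (20*B_t^3 - 12*t^2) dt + (10*B_t^4) dB_t

Itô's formula for f(t, x): d f(t, B_t) = (f_t + (1/2) f_xx) dt + f_x dB_t. Compute partials of f(t, x) = -4*t^3 + 2*x^5:
  f_t(t,x)  = -12*t^2
  f_x(t,x)  = 10*x^4
  f_xx(t,x) = 40*x^3
Assemble drift = f_t + (1/2) f_xx = -12*t^2 + 20*x^3 and diffusion = f_x = 10*x^4. Substituting x = B_t:
  d(2*B_t^5 - 4*t^3) = (20*B_t^3 - 12*t^2) dt + (10*B_t^4) dB_t.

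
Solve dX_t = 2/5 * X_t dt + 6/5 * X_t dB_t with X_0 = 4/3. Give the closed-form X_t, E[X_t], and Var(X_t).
X_t = 4/3 * exp((-8/25) t + (6/5) B_t); E[X_t] = 4*exp(2*t/5)/3; Var(X_t) = 16*(exp(36*t/25) - 1)*exp(4*t/5)/9

For GBM dX = mu X dt + sigma X dB with X_0 = x_0, apply Itô to Y = log X: dY = (mu - sigma^2/2) dt + sigma dB, so Y_t = log(x_0) + (mu - sigma^2/2) t + sigma B_t and hence X_t = x_0 * exp((mu - sigma^2/2) t + sigma B_t).
With mu = 2/5, sigma = 6/5, x_0 = 4/3, this gives:
  X_t = 4/3 * exp((-8/25) * t + (6/5) * B_t).
Since sigma*B_t ~ Normal(0, sigma^2 t), E[exp(sigma*B_t)] = exp(sigma^2 t / 2); so E[X_t] = x_0 * exp((mu - sigma^2/2) t) * exp(sigma^2 t / 2) = x_0 * exp(mu t) = 4*exp(2*t/5)/3.
Var(X_t) = E[X_t^2] - (E[X_t])^2 = x_0^2 * exp(2 mu t) * (exp(sigma^2 t) - 1) = 16*(exp(36*t/25) - 1)*exp(4*t/5)/9.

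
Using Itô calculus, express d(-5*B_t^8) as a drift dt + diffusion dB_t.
d(-5*B_t^8) = (-140*B_t^6) dt + (-40*B_t^7) dB_t

Itô's formula for f(B_t) gives d f(B_t) = f'(B_t) dB_t + (1/2) f''(B_t) dt. Compute derivatives of f(x) = -5*x^8:
  f'(x)  = -40*x^7
  f''(x) = -280*x^6
Substitute x = B_t and multiply the f'' term by 1/2:
  drift     = (1/2) * (-280*x^6) evaluated at B_t = -140*B_t^6
  diffusion = (-40*x^7) evaluated at B_t = -40*B_t^7
Therefore d(-5*B_t^8) = (-140*B_t^6) dt + (-40*B_t^7) dB_t.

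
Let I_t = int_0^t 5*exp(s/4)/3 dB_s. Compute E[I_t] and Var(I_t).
E[I_t] = 0; Var(I_t) = 50*exp(t/2)/9 - 50/9

The Itô integral of a deterministic integrand f(s) has mean 0 because each increment f(s) * (B_{s+ds} - B_s) has mean 0. By the Itô isometry:
  Var( int_0^t f(s) dB_s ) = E[ (int_0^t f(s) dB_s)^2 ] = int_0^t f(s)^2 ds.
Here f(s) = 5*exp(s/4)/3, so f(s)^2 = 25*exp(s/2)/9. Integrate:
  int_0^t (25*exp(s/2)/9) ds = 50*exp(t/2)/9 - 50/9.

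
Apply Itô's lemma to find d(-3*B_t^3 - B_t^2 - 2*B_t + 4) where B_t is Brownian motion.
d(-3*B_t^3 - B_t^2 - 2*B_t + 4) = (-9*B_t - 1) dt + (-9*B_t^2 - 2*B_t - 2) dB_t

Itô's formula for f(B_t) gives d f(B_t) = f'(B_t) dB_t + (1/2) f''(B_t) dt. Compute derivatives of f(x) = -3*x^3 - x^2 - 2*x + 4:
  f'(x)  = -9*x^2 - 2*x - 2
  f''(x) = -18*x - 2
Substitute x = B_t and multiply the f'' term by 1/2:
  drift     = (1/2) * (-18*x - 2) evaluated at B_t = -9*B_t - 1
  diffusion = (-9*x^2 - 2*x - 2) evaluated at B_t = -9*B_t^2 - 2*B_t - 2
Therefore d(-3*B_t^3 - B_t^2 - 2*B_t + 4) = (-9*B_t - 1) dt + (-9*B_t^2 - 2*B_t - 2) dB_t.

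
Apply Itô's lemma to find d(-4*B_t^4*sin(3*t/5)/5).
d(-4*B_t^4*sin(3*t/5)/5) = (-12*B_t^2*(B_t^2*cos(3*t/5) + 10*sin(3*t/5))/25) dt + (-16*B_t^3*sin(3*t/5)/5) dB_t

Itô's formula for f(t, x): d f(t, B_t) = (f_t + (1/2) f_xx) dt + f_x dB_t. Compute partials of f(t, x) = -4*x^4*sin(3*t/5)/5:
  f_t(t,x)  = -12*x^4*cos(3*t/5)/25
  f_x(t,x)  = -16*x^3*sin(3*t/5)/5
  f_xx(t,x) = -48*x^2*sin(3*t/5)/5
Assemble drift = f_t + (1/2) f_xx = -12*x^2*(x^2*cos(3*t/5) + 10*sin(3*t/5))/25 and diffusion = f_x = -16*x^3*sin(3*t/5)/5. Substituting x = B_t:
  d(-4*B_t^4*sin(3*t/5)/5) = (-12*B_t^2*(B_t^2*cos(3*t/5) + 10*sin(3*t/5))/25) dt + (-16*B_t^3*sin(3*t/5)/5) dB_t.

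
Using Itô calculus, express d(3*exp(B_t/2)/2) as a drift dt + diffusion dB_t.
d(3*exp(B_t/2)/2) = (3*exp(B_t/2)/16) dt + (3*exp(B_t/2)/4) dB_t

Itô's formula for f(B_t) gives d f(B_t) = f'(B_t) dB_t + (1/2) f''(B_t) dt. Compute derivatives of f(x) = 3*exp(x/2)/2:
  f'(x)  = 3*exp(x/2)/4
  f''(x) = 3*exp(x/2)/8
Substitute x = B_t and multiply the f'' term by 1/2:
  drift     = (1/2) * (3*exp(x/2)/8) evaluated at B_t = 3*exp(B_t/2)/16
  diffusion = (3*exp(x/2)/4) evaluated at B_t = 3*exp(B_t/2)/4
Therefore d(3*exp(B_t/2)/2) = (3*exp(B_t/2)/16) dt + (3*exp(B_t/2)/4) dB_t.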